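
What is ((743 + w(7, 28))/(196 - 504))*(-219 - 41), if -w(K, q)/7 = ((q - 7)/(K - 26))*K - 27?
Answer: 1217905/1463 ≈ 832.47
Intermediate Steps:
w(K, q) = 189 - 7*K*(-7 + q)/(-26 + K) (w(K, q) = -7*(((q - 7)/(K - 26))*K - 27) = -7*(((-7 + q)/(-26 + K))*K - 27) = -7*(K*(-7 + q)/(-26 + K) - 27) = -7*(-27 + K*(-7 + q)/(-26 + K)) = 189 - 7*K*(-7 + q)/(-26 + K))
((743 + w(7, 28))/(196 - 504))*(-219 - 41) = ((743 + 7*(-702 + 34*7 - 1*7*28)/(-26 + 7))/(196 - 504))*(-219 - 41) = ((743 + 7*(-702 + 238 - 196)/(-19))/(-308))*(-260) = ((743 + 7*(-1/19)*(-660))*(-1/308))*(-260) = ((743 + 4620/19)*(-1/308))*(-260) = ((18737/19)*(-1/308))*(-260) = -18737/5852*(-260) = 1217905/1463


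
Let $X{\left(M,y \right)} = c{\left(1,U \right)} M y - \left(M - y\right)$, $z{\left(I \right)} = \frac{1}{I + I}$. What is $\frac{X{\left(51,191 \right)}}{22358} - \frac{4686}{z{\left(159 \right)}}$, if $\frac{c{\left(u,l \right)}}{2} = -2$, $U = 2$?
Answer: $- \frac{16658383904}{11179} \approx -1.4902 \cdot 10^{6}$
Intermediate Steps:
$c{\left(u,l \right)} = -4$ ($c{\left(u,l \right)} = 2 \left(-2\right) = -4$)
$z{\left(I \right)} = \frac{1}{2 I}$
$X{\left(M,y \right)} = y - M - 4 M y$ ($X{\left(M,y \right)} = - 4 M y - \left(M - y\right) = y - M - 4 M y$)
$\frac{X{\left(51,191 \right)}}{22358} - \frac{4686}{z{\left(159 \right)}} = \frac{191 - 51 - 204 \cdot 191}{22358} - \frac{4686}{\frac{1}{2} \cdot \frac{1}{159}} = \left(191 - 51 - 38964\right) \frac{1}{22358} - \frac{4686}{\frac{1}{2} \cdot \frac{1}{159}} = \left(-38824\right) \frac{1}{22358} - 4686 \frac{1}{\frac{1}{318}} = - \frac{19412}{11179} - 1490148 = - \frac{16658383904}{11179}$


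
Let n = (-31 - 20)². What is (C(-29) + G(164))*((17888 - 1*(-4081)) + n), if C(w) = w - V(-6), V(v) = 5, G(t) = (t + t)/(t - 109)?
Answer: -7577388/11 ≈ -6.8885e+5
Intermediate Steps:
G(t) = 2*t/(-109 + t) (G(t) = (2*t)/(-109 + t) = 2*t/(-109 + t))
n = 2601 (n = (-51)² = 2601)
C(w) = -5 + w (C(w) = w - 1*5 = w - 5 = -5 + w)
(C(-29) + G(164))*((17888 - 1*(-4081)) + n) = ((-5 - 29) + 2*164/(-109 + 164))*((17888 - 1*(-4081)) + 2601) = (-34 + 2*164/55)*((17888 + 4081) + 2601) = (-34 + 2*164*(1/55))*(21969 + 2601) = (-34 + 328/55)*24570 = -1542/55*24570 = -7577388/11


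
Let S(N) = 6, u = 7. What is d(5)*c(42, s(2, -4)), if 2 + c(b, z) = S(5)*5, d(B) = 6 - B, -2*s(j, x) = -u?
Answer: 28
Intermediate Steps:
s(j, x) = 7/2 (s(j, x) = -(-1)*7/2 = -1/2*(-7) = 7/2)
c(b, z) = 28 (c(b, z) = -2 + 6*5 = -2 + 30 = 28)
d(5)*c(42, s(2, -4)) = (6 - 1*5)*28 = (6 - 5)*28 = 1*28 = 28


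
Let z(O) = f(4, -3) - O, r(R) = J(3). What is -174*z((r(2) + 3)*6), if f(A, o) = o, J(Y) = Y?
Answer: 6786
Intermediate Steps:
r(R) = 3
z(O) = -3 - O
-174*z((r(2) + 3)*6) = -174*(-3 - (3 + 3)*6) = -174*(-3 - 6*6) = -174*(-3 - 1*36) = -174*(-3 - 36) = -174*(-39) = 6786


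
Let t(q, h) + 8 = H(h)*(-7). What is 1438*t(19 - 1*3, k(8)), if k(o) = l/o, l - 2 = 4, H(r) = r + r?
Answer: -26603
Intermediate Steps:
H(r) = 2*r
l = 6 (l = 2 + 4 = 6)
k(o) = 6/o
t(q, h) = -8 - 14*h (t(q, h) = -8 + (2*h)*(-7) = -8 - 14*h)
1438*t(19 - 1*3, k(8)) = 1438*(-8 - 84/8) = 1438*(-8 - 14*¾) = 1438*(-8 - 21/2) = 1438*(-37/2) = -26603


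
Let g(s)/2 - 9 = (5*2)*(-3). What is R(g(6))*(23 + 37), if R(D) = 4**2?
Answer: 960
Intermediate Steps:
g(s) = -42 (g(s) = 18 + 2*((5*2)*(-3)) = 18 + 2*(10*(-3)) = 18 + 2*(-30) = 18 - 60 = -42)
R(D) = 16
R(g(6))*(23 + 37) = 16*(23 + 37) = 16*60 = 960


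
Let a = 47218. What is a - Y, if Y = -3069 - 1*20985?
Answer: 71272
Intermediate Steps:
Y = -24054 (Y = -3069 - 20985 = -24054)
a - Y = 47218 - 1*(-24054) = 47218 + 24054 = 71272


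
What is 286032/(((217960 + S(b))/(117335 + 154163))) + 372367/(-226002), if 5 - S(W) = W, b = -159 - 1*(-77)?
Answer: 17550582322260623/49279058094 ≈ 3.5615e+5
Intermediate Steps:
b = -82 (b = -159 + 77 = -82)
S(W) = 5 - W
286032/(((217960 + S(b))/(117335 + 154163))) + 372367/(-226002) = 286032/(((217960 + (5 - 1*(-82)))/(117335 + 154163))) + 372367/(-226002) = 286032/(((217960 + (5 + 82))/271498)) + 372367*(-1/226002) = 286032/(((217960 + 87)*(1/271498))) - 372367/226002 = 286032/((218047*(1/271498))) - 372367/226002 = 286032/(218047/271498) - 372367/226002 = 286032*(271498/218047) - 372367/226002 = 77657115936/218047 - 372367/226002 = 17550582322260623/49279058094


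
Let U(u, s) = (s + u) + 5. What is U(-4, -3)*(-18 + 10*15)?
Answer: -264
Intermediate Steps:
U(u, s) = 5 + s + u
U(-4, -3)*(-18 + 10*15) = (5 - 3 - 4)*(-18 + 10*15) = -2*(-18 + 150) = -2*132 = -264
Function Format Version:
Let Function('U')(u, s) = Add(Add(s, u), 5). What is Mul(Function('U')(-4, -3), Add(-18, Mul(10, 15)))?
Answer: -264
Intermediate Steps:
Function('U')(u, s) = Add(5, s, u)
Mul(Function('U')(-4, -3), Add(-18, Mul(10, 15))) = Mul(Add(5, -3, -4), Add(-18, Mul(10, 15))) = Mul(-2, Add(-18, 150)) = Mul(-2, 132) = -264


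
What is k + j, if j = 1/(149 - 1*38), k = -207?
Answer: -22976/111 ≈ -206.99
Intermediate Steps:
j = 1/111 (j = 1/(149 - 38) = 1/111 ≈ 0.0090090)
k + j = -207 + 1/111 = -22976/111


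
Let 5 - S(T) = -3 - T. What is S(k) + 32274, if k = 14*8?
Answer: 32394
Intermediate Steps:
k = 112
S(T) = 8 + T (S(T) = 5 - (-3 - T) = 5 + (3 + T) = 8 + T)
S(k) + 32274 = (8 + 112) + 32274 = 120 + 32274 = 32394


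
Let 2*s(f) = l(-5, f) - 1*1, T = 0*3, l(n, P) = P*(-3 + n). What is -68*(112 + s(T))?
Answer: -7582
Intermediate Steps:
T = 0
s(f) = -1/2 - 4*f (s(f) = (f*(-3 - 5) - 1*1)/2 = (f*(-8) - 1)/2 = (-8*f - 1)/2 = (-1 - 8*f)/2 = -1/2 - 4*f)
-68*(112 + s(T)) = -68*(112 + (-1/2 - 4*0)) = -68*(112 + (-1/2 + 0)) = -68*(112 - 1/2) = -68*223/2 = -7582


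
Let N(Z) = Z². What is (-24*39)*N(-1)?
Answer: -936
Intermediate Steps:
(-24*39)*N(-1) = -24*39*(-1)² = -936*1 = -936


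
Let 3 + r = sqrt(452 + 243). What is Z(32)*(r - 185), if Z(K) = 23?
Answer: -4324 + 23*sqrt(695) ≈ -3717.7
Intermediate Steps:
r = -3 + sqrt(695) (r = -3 + sqrt(452 + 243) = -3 + sqrt(695) ≈ 23.363)
Z(32)*(r - 185) = 23*((-3 + sqrt(695)) - 185) = 23*(-188 + sqrt(695)) = -4324 + 23*sqrt(695)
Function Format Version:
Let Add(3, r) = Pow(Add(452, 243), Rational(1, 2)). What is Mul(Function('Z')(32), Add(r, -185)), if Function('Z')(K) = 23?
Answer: Add(-4324, Mul(23, Pow(695, Rational(1, 2)))) ≈ -3717.7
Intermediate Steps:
r = Add(-3, Pow(695, Rational(1, 2))) (r = Add(-3, Pow(Add(452, 243), Rational(1, 2))) = Add(-3, Pow(695, Rational(1, 2))) ≈ 23.363)
Mul(Function('Z')(32), Add(r, -185)) = Mul(23, Add(Add(-3, Pow(695, Rational(1, 2))), -185)) = Mul(23, Add(-188, Pow(695, Rational(1, 2)))) = Add(-4324, Mul(23, Pow(695, Rational(1, 2))))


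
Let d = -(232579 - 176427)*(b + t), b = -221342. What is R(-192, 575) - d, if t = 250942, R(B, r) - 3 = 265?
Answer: 1662099468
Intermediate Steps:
R(B, r) = 268 (R(B, r) = 3 + 265 = 268)
d = -1662099200 (d = -(232579 - 176427)*(-221342 + 250942) = -56152*29600 = -1*1662099200 = -1662099200)
R(-192, 575) - d = 268 - 1*(-1662099200) = 268 + 1662099200 = 1662099468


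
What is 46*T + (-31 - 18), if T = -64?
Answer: -2993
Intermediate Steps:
46*T + (-31 - 18) = 46*(-64) + (-31 - 18) = -2944 - 49 = -2993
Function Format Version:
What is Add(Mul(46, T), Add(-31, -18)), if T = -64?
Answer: -2993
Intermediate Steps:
Add(Mul(46, T), Add(-31, -18)) = Add(Mul(46, -64), Add(-31, -18)) = Add(-2944, -49) = -2993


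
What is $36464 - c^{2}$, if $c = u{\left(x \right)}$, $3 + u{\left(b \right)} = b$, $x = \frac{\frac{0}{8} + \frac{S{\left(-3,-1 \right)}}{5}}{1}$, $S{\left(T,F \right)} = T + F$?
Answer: $\frac{911239}{25} \approx 36450.0$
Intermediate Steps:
$S{\left(T,F \right)} = F + T$
$x = - \frac{4}{5}$ ($x = \frac{\frac{0}{8} + \frac{-1 - 3}{5}}{1} = \left(0 \cdot \frac{1}{8} - \frac{4}{5}\right) 1 = \left(0 - \frac{4}{5}\right) 1 = \left(- \frac{4}{5}\right) 1 = - \frac{4}{5} \approx -0.8$)
$u{\left(b \right)} = -3 + b$
$c = - \frac{19}{5}$ ($c = -3 - \frac{4}{5} = - \frac{19}{5} \approx -3.8$)
$36464 - c^{2} = 36464 - \left(- \frac{19}{5}\right)^{2} = 36464 - \frac{361}{25} = \frac{911239}{25}$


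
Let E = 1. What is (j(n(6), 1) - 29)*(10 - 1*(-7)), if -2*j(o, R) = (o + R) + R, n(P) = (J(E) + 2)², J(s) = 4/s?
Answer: -816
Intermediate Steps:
n(P) = 36 (n(P) = (4/1 + 2)² = (4*1 + 2)² = (4 + 2)² = 6² = 36)
j(o, R) = -R - o/2 (j(o, R) = -((o + R) + R)/2 = -((R + o) + R)/2 = -(o + 2*R)/2 = -R - o/2)
(j(n(6), 1) - 29)*(10 - 1*(-7)) = ((-1*1 - ½*36) - 29)*(10 - 1*(-7)) = ((-1 - 18) - 29)*(10 + 7) = (-19 - 29)*17 = -48*17 = -816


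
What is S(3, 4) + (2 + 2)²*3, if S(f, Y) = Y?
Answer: 52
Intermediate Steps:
S(3, 4) + (2 + 2)²*3 = 4 + (2 + 2)²*3 = 4 + 4²*3 = 4 + 16*3 = 4 + 48 = 52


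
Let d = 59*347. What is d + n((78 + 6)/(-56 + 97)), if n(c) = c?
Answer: 839477/41 ≈ 20475.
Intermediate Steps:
d = 20473
d + n((78 + 6)/(-56 + 97)) = 20473 + (78 + 6)/(-56 + 97) = 20473 + 84/41 = 839477/41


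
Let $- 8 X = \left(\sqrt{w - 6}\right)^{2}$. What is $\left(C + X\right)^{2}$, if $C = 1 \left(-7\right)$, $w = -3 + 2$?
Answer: $\frac{2401}{64} \approx 37.516$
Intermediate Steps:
$w = -1$
$C = -7$
$X = \frac{7}{8}$ ($X = - \frac{\left(\sqrt{-1 - 6}\right)^{2}}{8} = - \frac{\left(\sqrt{-7}\right)^{2}}{8} = - \frac{\left(i \sqrt{7}\right)^{2}}{8} = \left(- \frac{1}{8}\right) \left(-7\right) = \frac{7}{8} \approx 0.875$)
$\left(C + X\right)^{2} = \left(-7 + \frac{7}{8}\right)^{2} = \left(- \frac{49}{8}\right)^{2} = \frac{2401}{64}$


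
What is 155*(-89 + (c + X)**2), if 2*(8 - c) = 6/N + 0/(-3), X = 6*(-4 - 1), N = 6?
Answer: 258695/4 ≈ 64674.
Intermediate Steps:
X = -30 (X = 6*(-5) = -30)
c = 15/2 (c = 8 - (6/6 + 0/(-3))/2 = 8 - (6*(1/6) + 0*(-1/3))/2 = 8 - (1 + 0)/2 = 8 - 1/2*1 = 8 - 1/2 = 15/2 ≈ 7.5000)
155*(-89 + (c + X)**2) = 155*(-89 + (15/2 - 30)**2) = 155*(-89 + (-45/2)**2) = 155*(-89 + 2025/4) = 155*(1669/4) = 258695/4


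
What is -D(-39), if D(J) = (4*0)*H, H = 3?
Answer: 0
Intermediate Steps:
D(J) = 0 (D(J) = (4*0)*3 = 0*3 = 0)
-D(-39) = -1*0 = 0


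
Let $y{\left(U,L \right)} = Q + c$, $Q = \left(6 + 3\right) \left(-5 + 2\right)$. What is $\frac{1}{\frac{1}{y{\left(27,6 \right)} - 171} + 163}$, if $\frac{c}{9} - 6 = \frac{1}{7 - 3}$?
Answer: $\frac{567}{92417} \approx 0.0061352$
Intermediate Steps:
$Q = -27$ ($Q = 9 \left(-3\right) = -27$)
$c = \frac{225}{4}$ ($c = 54 + \frac{9}{7 - 3} = 54 + \frac{9}{4} = \frac{225}{4} \approx 56.25$)
$y{\left(U,L \right)} = \frac{117}{4}$ ($y{\left(U,L \right)} = -27 + \frac{225}{4} = \frac{117}{4}$)
$\frac{1}{\frac{1}{y{\left(27,6 \right)} - 171} + 163} = \frac{1}{\frac{1}{\frac{117}{4} - 171} + 163} = \frac{1}{\frac{1}{- \frac{567}{4}} + 163} = \frac{1}{- \frac{4}{567} + 163} = \frac{1}{\frac{92417}{567}} = \frac{567}{92417}$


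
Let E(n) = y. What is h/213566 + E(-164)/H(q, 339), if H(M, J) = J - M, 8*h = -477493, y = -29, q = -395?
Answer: -200013587/627029776 ≈ -0.31899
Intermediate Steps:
h = -477493/8 (h = (1/8)*(-477493) = -477493/8 ≈ -59687.)
E(n) = -29
h/213566 + E(-164)/H(q, 339) = -477493/8/213566 - 29/(339 - 1*(-395)) = -477493/8*1/213566 - 29/(339 + 395) = -477493/1708528 - 29/734 = -200013587/627029776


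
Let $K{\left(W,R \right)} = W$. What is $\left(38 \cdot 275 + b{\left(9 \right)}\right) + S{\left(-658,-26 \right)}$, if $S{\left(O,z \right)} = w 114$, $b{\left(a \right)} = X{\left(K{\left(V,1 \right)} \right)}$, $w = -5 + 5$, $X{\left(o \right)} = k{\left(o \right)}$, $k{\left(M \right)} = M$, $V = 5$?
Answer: $10455$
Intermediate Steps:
$X{\left(o \right)} = o$
$w = 0$
$b{\left(a \right)} = 5$
$S{\left(O,z \right)} = 0$ ($S{\left(O,z \right)} = 0 \cdot 114 = 0$)
$\left(38 \cdot 275 + b{\left(9 \right)}\right) + S{\left(-658,-26 \right)} = \left(38 \cdot 275 + 5\right) + 0 = \left(10450 + 5\right) + 0 = 10455 + 0 = 10455$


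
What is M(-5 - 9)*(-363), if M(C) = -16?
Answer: 5808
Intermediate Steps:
M(-5 - 9)*(-363) = -16*(-363) = 5808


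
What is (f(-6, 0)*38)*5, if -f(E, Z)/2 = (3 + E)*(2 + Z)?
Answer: 2280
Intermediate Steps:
f(E, Z) = -2*(2 + Z)*(3 + E) (f(E, Z) = -2*(3 + E)*(2 + Z) = -2*(2 + Z)*(3 + E))
(f(-6, 0)*38)*5 = ((-12 - 6*0 - 4*(-6) - 2*(-6)*0)*38)*5 = ((-12 + 0 + 24 + 0)*38)*5 = (12*38)*5 = 456*5 = 2280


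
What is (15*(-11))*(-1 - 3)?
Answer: 660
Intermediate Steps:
(15*(-11))*(-1 - 3) = -165*(-4) = 660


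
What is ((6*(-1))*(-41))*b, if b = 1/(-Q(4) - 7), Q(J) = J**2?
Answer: -246/23 ≈ -10.696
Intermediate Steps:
b = -1/23 (b = 1/(-1*4**2 - 7) = 1/(-1*16 - 7) = 1/(-16 - 7) = 1/(-23) = -1/23 ≈ -0.043478)
((6*(-1))*(-41))*b = ((6*(-1))*(-41))*(-1/23) = -6*(-41)*(-1/23) = 246*(-1/23) = -246/23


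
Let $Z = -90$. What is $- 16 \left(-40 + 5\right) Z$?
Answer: $-50400$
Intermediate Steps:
$- 16 \left(-40 + 5\right) Z = - 16 \left(-40 + 5\right) \left(-90\right) = \left(-16\right) \left(-35\right) \left(-90\right) = 560 \left(-90\right) = -50400$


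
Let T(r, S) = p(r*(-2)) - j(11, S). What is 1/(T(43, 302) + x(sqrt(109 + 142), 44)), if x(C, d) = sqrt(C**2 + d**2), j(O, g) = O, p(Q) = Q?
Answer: -97/7222 - 27*sqrt(3)/7222 ≈ -0.019907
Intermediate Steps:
T(r, S) = -11 - 2*r (T(r, S) = r*(-2) - 1*11 = -2*r - 11 = -11 - 2*r)
1/(T(43, 302) + x(sqrt(109 + 142), 44)) = 1/((-11 - 2*43) + sqrt((sqrt(109 + 142))**2 + 44**2)) = 1/((-11 - 86) + sqrt((sqrt(251))**2 + 1936)) = 1/(-97 + sqrt(251 + 1936)) = 1/(-97 + sqrt(2187)) = 1/(-97 + 27*sqrt(3))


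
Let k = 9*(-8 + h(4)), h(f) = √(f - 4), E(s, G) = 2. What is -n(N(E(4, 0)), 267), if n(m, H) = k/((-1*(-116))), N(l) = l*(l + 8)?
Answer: 18/29 ≈ 0.62069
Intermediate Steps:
h(f) = √(-4 + f)
k = -72 (k = 9*(-8 + √(-4 + 4)) = 9*(-8 + √0) = 9*(-8 + 0) = 9*(-8) = -72)
N(l) = l*(8 + l)
n(m, H) = -18/29 (n(m, H) = -72/((-1*(-116))) = -72/116 = -72*1/116 = -18/29)
-n(N(E(4, 0)), 267) = -1*(-18/29) = 18/29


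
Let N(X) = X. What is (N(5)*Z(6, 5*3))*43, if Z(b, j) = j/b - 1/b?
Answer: 1505/3 ≈ 501.67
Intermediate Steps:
Z(b, j) = -1/b + j/b
(N(5)*Z(6, 5*3))*43 = (5*((-1 + 5*3)/6))*43 = (5*((-1 + 15)/6))*43 = (5*((⅙)*14))*43 = (5*(7/3))*43 = (35/3)*43 = 1505/3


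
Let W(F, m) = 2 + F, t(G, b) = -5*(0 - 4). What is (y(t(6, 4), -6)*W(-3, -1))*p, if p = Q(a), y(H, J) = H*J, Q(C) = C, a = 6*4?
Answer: 2880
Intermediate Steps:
t(G, b) = 20 (t(G, b) = -5*(-4) = 20)
a = 24
p = 24
(y(t(6, 4), -6)*W(-3, -1))*p = ((20*(-6))*(2 - 3))*24 = -120*(-1)*24 = 120*24 = 2880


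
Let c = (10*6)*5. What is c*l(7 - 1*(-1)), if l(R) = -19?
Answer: -5700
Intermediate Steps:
c = 300 (c = 60*5 = 300)
c*l(7 - 1*(-1)) = 300*(-19) = -5700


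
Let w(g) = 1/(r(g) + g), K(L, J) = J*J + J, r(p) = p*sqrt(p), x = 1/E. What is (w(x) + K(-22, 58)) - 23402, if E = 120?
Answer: -2363220/119 - 240*sqrt(30)/119 ≈ -19870.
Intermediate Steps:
x = 1/120 ≈ 0.0083333
r(p) = p**(3/2)
K(L, J) = J + J**2 (K(L, J) = J**2 + J = J + J**2)
w(g) = 1/(g + g**(3/2)) (w(g) = 1/(g**(3/2) + g) = 1/(g + g**(3/2)))
(w(x) + K(-22, 58)) - 23402 = (1/(1/120 + (1/120)**(3/2)) + 58*(1 + 58)) - 23402 = (1/(1/120 + sqrt(30)/7200) + 58*59) - 23402 = (1/(1/120 + sqrt(30)/7200) + 3422) - 23402 = (3422 + 1/(1/120 + sqrt(30)/7200)) - 23402 = -19980 + 1/(1/120 + sqrt(30)/7200)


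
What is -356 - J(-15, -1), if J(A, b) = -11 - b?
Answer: -346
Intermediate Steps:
-356 - J(-15, -1) = -356 - (-11 - 1*(-1)) = -356 - (-11 + 1) = -356 - 1*(-10) = -356 + 10 = -346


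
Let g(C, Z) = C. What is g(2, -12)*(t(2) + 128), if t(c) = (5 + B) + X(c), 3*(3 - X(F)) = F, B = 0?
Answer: 812/3 ≈ 270.67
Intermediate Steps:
X(F) = 3 - F/3
t(c) = 8 - c/3 (t(c) = (5 + 0) + (3 - c/3) = 5 + (3 - c/3) = 8 - c/3)
g(2, -12)*(t(2) + 128) = 2*((8 - 1/3*2) + 128) = 2*((8 - 2/3) + 128) = 2*(22/3 + 128) = 2*(406/3) = 812/3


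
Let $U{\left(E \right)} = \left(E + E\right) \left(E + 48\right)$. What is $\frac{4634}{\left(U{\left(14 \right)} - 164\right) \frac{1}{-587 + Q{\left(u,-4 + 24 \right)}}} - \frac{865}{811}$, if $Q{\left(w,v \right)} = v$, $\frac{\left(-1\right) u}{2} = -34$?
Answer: $- \frac{355374073}{212482} \approx -1672.5$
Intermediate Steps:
$u = 68$ ($u = \left(-2\right) \left(-34\right) = 68$)
$U{\left(E \right)} = 2 E \left(48 + E\right)$
$\frac{4634}{\left(U{\left(14 \right)} - 164\right) \frac{1}{-587 + Q{\left(u,-4 + 24 \right)}}} - \frac{865}{811} = \frac{4634}{\left(2 \cdot 14 \left(48 + 14\right) - 164\right) \frac{1}{-587 + \left(-4 + 24\right)}} - \frac{865}{811} = \frac{4634}{\left(2 \cdot 14 \cdot 62 - 164\right) \frac{1}{-587 + 20}} - \frac{865}{811} = \frac{4634}{\left(1736 - 164\right) \frac{1}{-567}} - \frac{865}{811} = \frac{4634}{1572 \left(- \frac{1}{567}\right)} - \frac{865}{811} = \frac{4634}{- \frac{524}{189}} - \frac{865}{811} = 4634 \left(- \frac{189}{524}\right) - \frac{865}{811} = - \frac{437913}{262} - \frac{865}{811} = - \frac{355374073}{212482}$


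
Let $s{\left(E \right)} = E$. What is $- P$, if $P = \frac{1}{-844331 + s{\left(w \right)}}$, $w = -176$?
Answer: $\frac{1}{844507} \approx 1.1841 \cdot 10^{-6}$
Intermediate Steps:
$P = - \frac{1}{844507}$ ($P = \frac{1}{-844331 - 176} = \frac{1}{-844507} = - \frac{1}{844507} \approx -1.1841 \cdot 10^{-6}$)
$- P = \left(-1\right) \left(- \frac{1}{844507}\right) = \frac{1}{844507}$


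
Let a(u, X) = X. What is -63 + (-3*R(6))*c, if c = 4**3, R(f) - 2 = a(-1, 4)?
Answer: -1215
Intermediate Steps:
R(f) = 6 (R(f) = 2 + 4 = 6)
c = 64
-63 + (-3*R(6))*c = -63 - 3*6*64 = -63 - 18*64 = -63 - 1152 = -1215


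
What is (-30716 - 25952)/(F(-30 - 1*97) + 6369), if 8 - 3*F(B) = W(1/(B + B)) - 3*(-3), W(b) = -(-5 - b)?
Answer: -1392936/156505 ≈ -8.9003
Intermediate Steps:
W(b) = 5 + b
F(B) = -2 - 1/(6*B) (F(B) = 8/3 - ((5 + 1/(B + B)) - 3*(-3))/3 = 8/3 - ((5 + 1/(2*B)) + 9)/3 = 8/3 - (14 + 1/(2*B))/3 = 8/3 + (-14/3 - 1/(6*B)) = -2 - 1/(6*B))
(-30716 - 25952)/(F(-30 - 1*97) + 6369) = (-30716 - 25952)/((-2 - 1/(6*(-30 - 1*97))) + 6369) = -56668/((-2 - 1/(6*(-30 - 97))) + 6369) = -56668/((-2 - 1/6/(-127)) + 6369) = -56668/((-2 - 1/6*(-1/127)) + 6369) = -56668/((-2 + 1/762) + 6369) = -56668/(-1523/762 + 6369) = -56668/4851655/762 = -56668*762/4851655 = -1392936/156505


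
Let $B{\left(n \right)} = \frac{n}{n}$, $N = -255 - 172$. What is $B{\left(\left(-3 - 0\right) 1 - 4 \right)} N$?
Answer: $-427$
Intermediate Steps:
$N = -427$
$B{\left(n \right)} = 1$
$B{\left(\left(-3 - 0\right) 1 - 4 \right)} N = 1 \left(-427\right) = -427$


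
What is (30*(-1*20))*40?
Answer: -24000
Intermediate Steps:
(30*(-1*20))*40 = (30*(-20))*40 = -600*40 = -24000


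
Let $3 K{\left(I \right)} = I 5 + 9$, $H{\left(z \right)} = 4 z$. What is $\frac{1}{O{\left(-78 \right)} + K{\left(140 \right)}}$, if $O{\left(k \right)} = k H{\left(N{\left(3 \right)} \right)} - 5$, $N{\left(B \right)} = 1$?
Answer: $- \frac{3}{242} \approx -0.012397$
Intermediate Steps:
$K{\left(I \right)} = 3 + \frac{5 I}{3}$ ($K{\left(I \right)} = \frac{I 5 + 9}{3} = \frac{5 I + 9}{3} = \frac{9 + 5 I}{3} = 3 + \frac{5 I}{3}$)
$O{\left(k \right)} = -5 + 4 k$ ($O{\left(k \right)} = k 4 \cdot 1 - 5 = k 4 - 5 = 4 k - 5 = -5 + 4 k$)
$\frac{1}{O{\left(-78 \right)} + K{\left(140 \right)}} = \frac{1}{\left(-5 + 4 \left(-78\right)\right) + \left(3 + \frac{5}{3} \cdot 140\right)} = \frac{1}{\left(-5 - 312\right) + \left(3 + \frac{700}{3}\right)} = \frac{1}{-317 + \frac{709}{3}} = \frac{1}{- \frac{242}{3}} = - \frac{3}{242}$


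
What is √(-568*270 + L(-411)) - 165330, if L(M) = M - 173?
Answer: -165330 + 2*I*√38486 ≈ -1.6533e+5 + 392.36*I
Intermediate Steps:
L(M) = -173 + M
√(-568*270 + L(-411)) - 165330 = √(-568*270 + (-173 - 411)) - 165330 = √(-153360 - 584) - 165330 = √(-153944) - 165330 = 2*I*√38486 - 165330 = -165330 + 2*I*√38486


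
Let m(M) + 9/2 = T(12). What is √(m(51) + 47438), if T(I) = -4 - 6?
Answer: √189694/2 ≈ 217.77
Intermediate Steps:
T(I) = -10
m(M) = -29/2 (m(M) = -9/2 - 10 = -29/2)
√(m(51) + 47438) = √(-29/2 + 47438) = √(94847/2) = √189694/2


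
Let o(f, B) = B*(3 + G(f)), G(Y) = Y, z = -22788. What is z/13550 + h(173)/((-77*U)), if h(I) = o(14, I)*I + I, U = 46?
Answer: -1744301099/11998525 ≈ -145.38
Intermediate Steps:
o(f, B) = B*(3 + f)
h(I) = I + 17*I² (h(I) = (I*(3 + 14))*I + I = (I*17)*I + I = (17*I)*I + I = 17*I² + I = I + 17*I²)
z/13550 + h(173)/((-77*U)) = -22788/13550 + (173*(1 + 17*173))/((-77*46)) = -22788*1/13550 + (173*(1 + 2941))/(-3542) = -11394/6775 + (173*2942)*(-1/3542) = -11394/6775 + 508966*(-1/3542) = -11394/6775 - 254483/1771 = -1744301099/11998525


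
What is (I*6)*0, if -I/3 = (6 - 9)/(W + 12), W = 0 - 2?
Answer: 0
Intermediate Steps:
W = -2
I = 9/10 (I = -3*(6 - 9)/(-2 + 12) = -(-9)/10 = -3*(-3/10) = 9/10 ≈ 0.90000)
(I*6)*0 = ((9/10)*6)*0 = (27/5)*0 = 0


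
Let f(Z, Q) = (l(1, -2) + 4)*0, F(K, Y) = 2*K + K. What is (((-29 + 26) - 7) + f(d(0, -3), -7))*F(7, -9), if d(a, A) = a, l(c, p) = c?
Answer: -210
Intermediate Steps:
F(K, Y) = 3*K
f(Z, Q) = 0 (f(Z, Q) = (1 + 4)*0 = 5*0 = 0)
(((-29 + 26) - 7) + f(d(0, -3), -7))*F(7, -9) = (((-29 + 26) - 7) + 0)*(3*7) = ((-3 - 7) + 0)*21 = (-10 + 0)*21 = -10*21 = -210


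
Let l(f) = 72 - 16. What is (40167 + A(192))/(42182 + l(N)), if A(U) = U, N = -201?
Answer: 40359/42238 ≈ 0.95551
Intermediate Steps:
l(f) = 56
(40167 + A(192))/(42182 + l(N)) = (40167 + 192)/(42182 + 56) = 40359/42238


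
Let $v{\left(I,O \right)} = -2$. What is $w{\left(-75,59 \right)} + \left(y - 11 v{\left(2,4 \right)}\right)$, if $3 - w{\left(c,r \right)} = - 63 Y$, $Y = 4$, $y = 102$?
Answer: $379$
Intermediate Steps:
$w{\left(c,r \right)} = 255$ ($w{\left(c,r \right)} = 3 - \left(-63\right) 4 = 3 - -252 = 3 + 252 = 255$)
$w{\left(-75,59 \right)} + \left(y - 11 v{\left(2,4 \right)}\right) = 255 + \left(102 - -22\right) = 255 + \left(102 + 22\right) = 255 + 124 = 379$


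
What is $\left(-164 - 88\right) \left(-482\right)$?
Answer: $121464$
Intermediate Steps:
$\left(-164 - 88\right) \left(-482\right) = \left(-252\right) \left(-482\right) = 121464$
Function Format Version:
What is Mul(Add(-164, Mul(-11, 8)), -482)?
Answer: 121464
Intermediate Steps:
Mul(Add(-164, Mul(-11, 8)), -482) = Mul(Add(-164, -88), -482) = Mul(-252, -482) = 121464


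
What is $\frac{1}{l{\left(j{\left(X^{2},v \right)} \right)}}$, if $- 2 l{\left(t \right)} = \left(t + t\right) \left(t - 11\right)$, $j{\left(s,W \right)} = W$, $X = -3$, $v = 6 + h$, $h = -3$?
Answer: $\frac{1}{24} \approx 0.041667$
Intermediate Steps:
$v = 3$ ($v = 6 - 3 = 3$)
$l{\left(t \right)} = - t \left(-11 + t\right)$ ($l{\left(t \right)} = - \frac{\left(t + t\right) \left(t - 11\right)}{2} = - \frac{2 t \left(-11 + t\right)}{2} = - t \left(-11 + t\right)$)
$\frac{1}{l{\left(j{\left(X^{2},v \right)} \right)}} = \frac{1}{3 \left(11 - 3\right)} = \frac{1}{3 \cdot 8} = \frac{1}{24}$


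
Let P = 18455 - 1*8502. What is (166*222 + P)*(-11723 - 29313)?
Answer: -1920689980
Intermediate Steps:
P = 9953 (P = 18455 - 8502 = 9953)
(166*222 + P)*(-11723 - 29313) = (166*222 + 9953)*(-11723 - 29313) = (36852 + 9953)*(-41036) = 46805*(-41036) = -1920689980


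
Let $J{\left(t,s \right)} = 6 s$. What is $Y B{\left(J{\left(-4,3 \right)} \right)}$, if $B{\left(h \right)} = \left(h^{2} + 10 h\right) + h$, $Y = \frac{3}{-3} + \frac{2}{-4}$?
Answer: $-783$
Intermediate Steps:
$Y = - \frac{3}{2}$ ($Y = 3 \left(- \frac{1}{3}\right) + 2 \left(- \frac{1}{4}\right) = -1 - \frac{1}{2} = - \frac{3}{2} \approx -1.5$)
$B{\left(h \right)} = h^{2} + 11 h$
$Y B{\left(J{\left(-4,3 \right)} \right)} = - \frac{3 \cdot 6 \cdot 3 \left(11 + 6 \cdot 3\right)}{2} = - \frac{3 \cdot 18 \left(11 + 18\right)}{2} = - \frac{3 \cdot 18 \cdot 29}{2} = \left(- \frac{3}{2}\right) 522 = -783$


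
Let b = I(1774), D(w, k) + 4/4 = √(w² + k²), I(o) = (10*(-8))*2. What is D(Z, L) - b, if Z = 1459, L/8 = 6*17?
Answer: 159 + √2794537 ≈ 1830.7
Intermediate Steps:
L = 816 (L = 8*(6*17) = 8*102 = 816)
I(o) = -160 (I(o) = -80*2 = -160)
D(w, k) = -1 + √(k² + w²) (D(w, k) = -1 + √(w² + k²) = -1 + √(k² + w²))
b = -160
D(Z, L) - b = (-1 + √(816² + 1459²)) - 1*(-160) = (-1 + √(665856 + 2128681)) + 160 = (-1 + √2794537) + 160 = 159 + √2794537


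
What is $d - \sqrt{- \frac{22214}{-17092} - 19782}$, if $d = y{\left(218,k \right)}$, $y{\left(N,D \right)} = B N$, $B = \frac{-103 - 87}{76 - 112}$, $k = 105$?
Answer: $\frac{10355}{9} - \frac{i \sqrt{1444665962290}}{8546} \approx 1150.6 - 140.64 i$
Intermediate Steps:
$B = \frac{95}{18}$ ($B = - \frac{190}{-36} = \left(-190\right) \left(- \frac{1}{36}\right) = \frac{95}{18} \approx 5.2778$)
$y{\left(N,D \right)} = \frac{95 N}{18}$
$d = \frac{10355}{9}$ ($d = \frac{95}{18} \cdot 218 = \frac{10355}{9} \approx 1150.6$)
$d - \sqrt{- \frac{22214}{-17092} - 19782} = \frac{10355}{9} - \sqrt{- \frac{22214}{-17092} - 19782} = \frac{10355}{9} - \sqrt{\left(-22214\right) \left(- \frac{1}{17092}\right) - 19782} = \frac{10355}{9} - \sqrt{\frac{11107}{8546} - 19782} = \frac{10355}{9} - \sqrt{- \frac{169045865}{8546}} = \frac{10355}{9} - \frac{i \sqrt{1444665962290}}{8546}$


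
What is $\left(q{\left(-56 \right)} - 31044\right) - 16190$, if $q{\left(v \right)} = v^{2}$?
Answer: $-44098$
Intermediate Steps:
$\left(q{\left(-56 \right)} - 31044\right) - 16190 = \left(\left(-56\right)^{2} - 31044\right) - 16190 = \left(3136 - 31044\right) - 16190 = -27908 - 16190 = -44098$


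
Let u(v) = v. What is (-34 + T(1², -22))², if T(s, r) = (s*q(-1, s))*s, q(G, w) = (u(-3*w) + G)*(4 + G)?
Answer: 2116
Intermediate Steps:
q(G, w) = (4 + G)*(G - 3*w) (q(G, w) = (-3*w + G)*(4 + G) = (G - 3*w)*(4 + G) = (4 + G)*(G - 3*w))
T(s, r) = s²*(-3 - 9*s) (T(s, r) = (s*((-1)² - 12*s + 4*(-1) - 3*(-1)*s))*s = (s*(1 - 12*s - 4 + 3*s))*s = (s*(-3 - 9*s))*s = s²*(-3 - 9*s))
(-34 + T(1², -22))² = (-34 + (1²)²*(-3 - 9*1²))² = (-34 + 1²*(-3 - 9*1))² = (-34 + 1*(-3 - 9))² = (-34 + 1*(-12))² = (-34 - 12)² = (-46)² = 2116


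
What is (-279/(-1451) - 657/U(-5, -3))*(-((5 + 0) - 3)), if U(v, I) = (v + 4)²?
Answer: 1906056/1451 ≈ 1313.6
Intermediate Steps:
U(v, I) = (4 + v)²
(-279/(-1451) - 657/U(-5, -3))*(-((5 + 0) - 3)) = (-279/(-1451) - 657/(4 - 5)²)*(-((5 + 0) - 3)) = (-279*(-1/1451) - 657/((-1)²))*(-(5 - 3)) = (279/1451 - 657/1)*(-1*2) = (279/1451 - 657*1)*(-2) = (279/1451 - 657)*(-2) = -953028/1451*(-2) = 1906056/1451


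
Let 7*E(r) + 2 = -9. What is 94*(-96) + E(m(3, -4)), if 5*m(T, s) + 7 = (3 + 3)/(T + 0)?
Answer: -63179/7 ≈ -9025.6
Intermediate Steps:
m(T, s) = -7/5 + 6/(5*T) (m(T, s) = -7/5 + ((3 + 3)/(T + 0))/5 = -7/5 + (6/T)/5 = -7/5 + 6/(5*T))
E(r) = -11/7 (E(r) = -2/7 + (1/7)*(-9) = -2/7 - 9/7 = -11/7)
94*(-96) + E(m(3, -4)) = 94*(-96) - 11/7 = -9024 - 11/7 = -63179/7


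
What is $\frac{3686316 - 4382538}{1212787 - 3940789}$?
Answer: $\frac{116037}{454667} \approx 0.25521$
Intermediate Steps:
$\frac{3686316 - 4382538}{1212787 - 3940789} = \frac{3686316 - 4382538}{-2728002} = \left(-696222\right) \left(- \frac{1}{2728002}\right) = \frac{116037}{454667}$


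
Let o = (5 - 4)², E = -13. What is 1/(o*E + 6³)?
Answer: 1/203 ≈ 0.0049261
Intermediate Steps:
o = 1 (o = 1² = 1)
1/(o*E + 6³) = 1/(1*(-13) + 6³) = 1/(-13 + 216) = 1/203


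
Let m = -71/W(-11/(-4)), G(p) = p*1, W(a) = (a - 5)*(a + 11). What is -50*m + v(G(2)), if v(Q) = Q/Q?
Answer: -11261/99 ≈ -113.75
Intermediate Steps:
W(a) = (-5 + a)*(11 + a)
G(p) = p
m = 1136/495 (m = -71/(-55 + (-11/(-4))**2 + 6*(-11/(-4))) = -71/(-55 + (-11*(-1/4))**2 + 6*(-11*(-1/4))) = -71/(-55 + (11/4)**2 + 6*(11/4)) = -71/(-55 + 121/16 + 33/2) = -71/(-495/16) = -71*(-16/495) = 1136/495 ≈ 2.2949)
v(Q) = 1
-50*m + v(G(2)) = -50*1136/495 + 1 = -11360/99 + 1 = -11261/99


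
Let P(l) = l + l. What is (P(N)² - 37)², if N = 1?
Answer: 1089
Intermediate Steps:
P(l) = 2*l
(P(N)² - 37)² = ((2*1)² - 37)² = (2² - 37)² = (4 - 37)² = (-33)² = 1089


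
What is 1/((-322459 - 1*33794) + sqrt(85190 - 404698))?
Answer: -356253/126916519517 - 2*I*sqrt(79877)/126916519517 ≈ -2.807e-6 - 4.4537e-9*I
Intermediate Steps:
1/((-322459 - 1*33794) + sqrt(85190 - 404698)) = 1/((-322459 - 33794) + sqrt(-319508)) = 1/(-356253 + 2*I*sqrt(79877))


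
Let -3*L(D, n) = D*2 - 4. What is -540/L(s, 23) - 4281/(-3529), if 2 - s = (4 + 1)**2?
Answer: -550293/17645 ≈ -31.187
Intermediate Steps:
s = -23 (s = 2 - (4 + 1)**2 = 2 - 1*5**2 = 2 - 1*25 = 2 - 25 = -23)
L(D, n) = 4/3 - 2*D/3 (L(D, n) = -(D*2 - 4)/3 = -(2*D - 4)/3 = -(-4 + 2*D)/3 = 4/3 - 2*D/3)
-540/L(s, 23) - 4281/(-3529) = -540/(4/3 - 2/3*(-23)) - 4281/(-3529) = -540/(4/3 + 46/3) - 4281*(-1/3529) = -540/50/3 + 4281/3529 = -540*3/50 + 4281/3529 = -162/5 + 4281/3529 = -550293/17645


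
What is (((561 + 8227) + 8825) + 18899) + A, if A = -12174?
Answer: 24338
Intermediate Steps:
(((561 + 8227) + 8825) + 18899) + A = (((561 + 8227) + 8825) + 18899) - 12174 = ((8788 + 8825) + 18899) - 12174 = (17613 + 18899) - 12174 = 36512 - 12174 = 24338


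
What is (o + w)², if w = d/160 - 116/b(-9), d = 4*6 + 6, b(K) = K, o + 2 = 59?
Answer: 101828281/20736 ≈ 4910.7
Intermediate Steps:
o = 57 (o = -2 + 59 = 57)
d = 30 (d = 24 + 6 = 30)
w = 1883/144 (w = 30/160 - 116/(-9) = 30*(1/160) - 116*(-⅑) = 3/16 + 116/9 = 1883/144 ≈ 13.076)
(o + w)² = (57 + 1883/144)² = (10091/144)² = 101828281/20736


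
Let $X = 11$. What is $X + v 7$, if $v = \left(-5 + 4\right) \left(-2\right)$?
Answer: $25$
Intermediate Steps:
$v = 2$ ($v = \left(-1\right) \left(-2\right) = 2$)
$X + v 7 = 11 + 2 \cdot 7 = 11 + 14 = 25$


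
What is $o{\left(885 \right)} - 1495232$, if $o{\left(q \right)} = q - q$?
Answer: $-1495232$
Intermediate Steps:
$o{\left(q \right)} = 0$
$o{\left(885 \right)} - 1495232 = 0 - 1495232 = -1495232$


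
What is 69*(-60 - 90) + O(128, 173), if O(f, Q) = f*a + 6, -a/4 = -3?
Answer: -8808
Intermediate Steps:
a = 12 (a = -4*(-3) = 12)
O(f, Q) = 6 + 12*f (O(f, Q) = f*12 + 6 = 12*f + 6 = 6 + 12*f)
69*(-60 - 90) + O(128, 173) = 69*(-60 - 90) + (6 + 12*128) = 69*(-150) + (6 + 1536) = -10350 + 1542 = -8808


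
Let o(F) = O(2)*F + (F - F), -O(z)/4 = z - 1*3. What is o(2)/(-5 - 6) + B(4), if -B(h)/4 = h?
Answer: -184/11 ≈ -16.727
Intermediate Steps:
O(z) = 12 - 4*z (O(z) = -4*(z - 1*3) = -4*(z - 3) = -4*(-3 + z) = 12 - 4*z)
o(F) = 4*F (o(F) = (12 - 4*2)*F + (F - F) = (12 - 8)*F + 0 = 4*F + 0 = 4*F)
B(h) = -4*h
o(2)/(-5 - 6) + B(4) = (4*2)/(-5 - 6) - 4*4 = 8/(-11) - 16 = 8*(-1/11) - 16 = -8/11 - 16 = -184/11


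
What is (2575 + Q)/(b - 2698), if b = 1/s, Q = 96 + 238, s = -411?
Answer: -1195599/1108879 ≈ -1.0782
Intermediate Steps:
Q = 334
b = -1/411 (b = 1/(-411) = -1/411 ≈ -0.0024331)
(2575 + Q)/(b - 2698) = (2575 + 334)/(-1/411 - 2698) = 2909/(-1108879/411) = 2909*(-411/1108879) = -1195599/1108879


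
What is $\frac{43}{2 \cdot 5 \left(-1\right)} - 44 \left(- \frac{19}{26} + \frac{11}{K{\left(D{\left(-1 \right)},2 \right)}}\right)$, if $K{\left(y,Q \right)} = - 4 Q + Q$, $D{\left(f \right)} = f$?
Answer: $\frac{42323}{390} \approx 108.52$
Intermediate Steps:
$K{\left(y,Q \right)} = - 3 Q$
$\frac{43}{2 \cdot 5 \left(-1\right)} - 44 \left(- \frac{19}{26} + \frac{11}{K{\left(D{\left(-1 \right)},2 \right)}}\right) = \frac{43}{2 \cdot 5 \left(-1\right)} - 44 \left(- \frac{19}{26} + \frac{11}{\left(-3\right) 2}\right) = \frac{43}{10 \left(-1\right)} - 44 \left(\left(-19\right) \frac{1}{26} + \frac{11}{-6}\right) = \frac{43}{-10} - 44 \left(- \frac{19}{26} + 11 \left(- \frac{1}{6}\right)\right) = 43 \left(- \frac{1}{10}\right) - 44 \left(- \frac{19}{26} - \frac{11}{6}\right) = - \frac{43}{10} - - \frac{4400}{39} = - \frac{43}{10} + \frac{4400}{39} = \frac{42323}{390}$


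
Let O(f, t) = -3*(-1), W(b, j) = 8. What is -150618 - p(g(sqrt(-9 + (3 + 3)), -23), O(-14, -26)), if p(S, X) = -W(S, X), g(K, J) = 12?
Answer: -150610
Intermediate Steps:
O(f, t) = 3
p(S, X) = -8 (p(S, X) = -1*8 = -8)
-150618 - p(g(sqrt(-9 + (3 + 3)), -23), O(-14, -26)) = -150618 - 1*(-8) = -150618 + 8 = -150610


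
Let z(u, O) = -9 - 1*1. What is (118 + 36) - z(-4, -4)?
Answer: 164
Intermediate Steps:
z(u, O) = -10 (z(u, O) = -9 - 1 = -10)
(118 + 36) - z(-4, -4) = (118 + 36) - 1*(-10) = 154 + 10 = 164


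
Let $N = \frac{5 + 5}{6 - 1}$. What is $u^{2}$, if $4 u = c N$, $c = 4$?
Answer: $4$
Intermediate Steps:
$N = 2$ ($N = \frac{10}{5} = 10 \cdot \frac{1}{5} = 2$)
$u = 2$ ($u = \frac{4 \cdot 2}{4} = \frac{1}{4} \cdot 8 = 2$)
$u^{2} = 2^{2} = 4$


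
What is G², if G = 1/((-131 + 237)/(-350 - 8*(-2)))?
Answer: 27889/2809 ≈ 9.9284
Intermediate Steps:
G = -167/53 (G = 1/(106/(-350 + 16)) = 1/(106/(-334)) = 1/(106*(-1/334)) = 1/(-53/167) = -167/53 ≈ -3.1509)
G² = (-167/53)² = 27889/2809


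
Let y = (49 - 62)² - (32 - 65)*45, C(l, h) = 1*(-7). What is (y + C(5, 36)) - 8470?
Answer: -6823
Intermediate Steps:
C(l, h) = -7
y = 1654 (y = (-13)² - (-33)*45 = 169 - 1*(-1485) = 169 + 1485 = 1654)
(y + C(5, 36)) - 8470 = (1654 - 7) - 8470 = 1647 - 8470 = -6823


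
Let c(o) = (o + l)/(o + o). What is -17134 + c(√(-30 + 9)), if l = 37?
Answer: -34267/2 - 37*I*√21/42 ≈ -17134.0 - 4.037*I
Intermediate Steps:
c(o) = (37 + o)/(2*o) (c(o) = (o + 37)/(o + o) = (37 + o)/((2*o)) = (37 + o)*(1/(2*o)) = (37 + o)/(2*o))
-17134 + c(√(-30 + 9)) = -17134 + (37 + √(-30 + 9))/(2*(√(-30 + 9))) = -17134 + (37 + √(-21))/(2*(√(-21))) = -17134 + (37 + I*√21)/(2*((I*√21))) = -17134 + (-I*√21/21)*(37 + I*√21)/2 = -17134 - I*√21*(37 + I*√21)/42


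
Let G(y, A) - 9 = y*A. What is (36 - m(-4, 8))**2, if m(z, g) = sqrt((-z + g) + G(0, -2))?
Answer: (36 - sqrt(21))**2 ≈ 987.05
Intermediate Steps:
G(y, A) = 9 + A*y (G(y, A) = 9 + y*A = 9 + A*y)
m(z, g) = sqrt(9 + g - z) (m(z, g) = sqrt((-z + g) + (9 - 2*0)) = sqrt((g - z) + (9 + 0)) = sqrt((g - z) + 9) = sqrt(9 + g - z))
(36 - m(-4, 8))**2 = (36 - sqrt(9 + 8 - 1*(-4)))**2 = (36 - sqrt(9 + 8 + 4))**2 = (36 - sqrt(21))**2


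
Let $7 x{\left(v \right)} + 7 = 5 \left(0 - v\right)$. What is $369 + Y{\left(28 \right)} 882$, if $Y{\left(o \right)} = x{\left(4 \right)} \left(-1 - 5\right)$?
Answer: $20781$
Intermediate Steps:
$x{\left(v \right)} = -1 - \frac{5 v}{7}$ ($x{\left(v \right)} = -1 + \frac{5 \left(0 - v\right)}{7} = -1 + \frac{5 \left(- v\right)}{7} = -1 + \frac{\left(-5\right) v}{7} = -1 - \frac{5 v}{7}$)
$Y{\left(o \right)} = \frac{162}{7}$ ($Y{\left(o \right)} = \left(-1 - \frac{20}{7}\right) \left(-1 - 5\right) = \left(-1 - \frac{20}{7}\right) \left(-6\right) = \left(- \frac{27}{7}\right) \left(-6\right) = \frac{162}{7}$)
$369 + Y{\left(28 \right)} 882 = 369 + \frac{162}{7} \cdot 882 = 369 + 20412 = 20781$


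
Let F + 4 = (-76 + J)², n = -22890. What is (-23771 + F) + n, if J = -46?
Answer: -31781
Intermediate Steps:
F = 14880 (F = -4 + (-76 - 46)² = -4 + (-122)² = -4 + 14884 = 14880)
(-23771 + F) + n = (-23771 + 14880) - 22890 = -8891 - 22890 = -31781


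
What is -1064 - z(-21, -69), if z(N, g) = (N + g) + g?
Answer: -905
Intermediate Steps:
z(N, g) = N + 2*g
-1064 - z(-21, -69) = -1064 - (-21 + 2*(-69)) = -1064 - (-21 - 138) = -1064 - 1*(-159) = -1064 + 159 = -905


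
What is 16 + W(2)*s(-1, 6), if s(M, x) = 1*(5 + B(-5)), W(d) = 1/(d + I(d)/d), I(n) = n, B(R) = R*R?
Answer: 26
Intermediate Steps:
B(R) = R²
W(d) = 1/(1 + d) (W(d) = 1/(d + d/d) = 1/(d + 1) = 1/(1 + d))
s(M, x) = 30 (s(M, x) = 1*(5 + (-5)²) = 1*(5 + 25) = 1*30 = 30)
16 + W(2)*s(-1, 6) = 16 + 30/(1 + 2) = 16 + 30/3 = 16 + (⅓)*30 = 16 + 10 = 26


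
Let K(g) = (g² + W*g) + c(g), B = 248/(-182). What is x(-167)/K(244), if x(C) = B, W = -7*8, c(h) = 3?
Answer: -124/4174625 ≈ -2.9703e-5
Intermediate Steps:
B = -124/91 (B = 248*(-1/182) = -124/91 ≈ -1.3626)
W = -56
K(g) = 3 + g² - 56*g (K(g) = (g² - 56*g) + 3 = 3 + g² - 56*g)
x(C) = -124/91
x(-167)/K(244) = -124/(91*(3 + 244² - 56*244)) = -124/(91*(3 + 59536 - 13664)) = -124/91/45875 = -124/91*1/45875 = -124/4174625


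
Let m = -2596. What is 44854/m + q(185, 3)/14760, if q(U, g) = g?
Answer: -55169771/3193080 ≈ -17.278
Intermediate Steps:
44854/m + q(185, 3)/14760 = 44854/(-2596) + 3/14760 = 44854*(-1/2596) + 3*(1/14760) = -22427/1298 + 1/4920 = -55169771/3193080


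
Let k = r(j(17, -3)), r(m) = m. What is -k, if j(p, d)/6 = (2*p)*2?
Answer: -408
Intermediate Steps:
j(p, d) = 24*p (j(p, d) = 6*((2*p)*2) = 6*(4*p) = 24*p)
k = 408 (k = 24*17 = 408)
-k = -1*408 = -408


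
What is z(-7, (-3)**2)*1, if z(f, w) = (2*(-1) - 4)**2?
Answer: 36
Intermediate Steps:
z(f, w) = 36 (z(f, w) = (-2 - 4)**2 = (-6)**2 = 36)
z(-7, (-3)**2)*1 = 36*1 = 36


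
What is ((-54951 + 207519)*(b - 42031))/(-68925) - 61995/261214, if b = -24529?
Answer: 176840305870383/1200278330 ≈ 1.4733e+5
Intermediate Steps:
((-54951 + 207519)*(b - 42031))/(-68925) - 61995/261214 = ((-54951 + 207519)*(-24529 - 42031))/(-68925) - 61995/261214 = (152568*(-66560))*(-1/68925) - 61995*1/261214 = -10154926080*(-1/68925) - 61995/261214 = 676995072/4595 - 61995/261214 = 176840305870383/1200278330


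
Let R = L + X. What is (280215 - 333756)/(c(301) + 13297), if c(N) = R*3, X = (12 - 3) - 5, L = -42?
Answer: -53541/13183 ≈ -4.0614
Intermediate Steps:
X = 4 (X = 9 - 5 = 4)
R = -38 (R = -42 + 4 = -38)
c(N) = -114 (c(N) = -38*3 = -114)
(280215 - 333756)/(c(301) + 13297) = (280215 - 333756)/(-114 + 13297) = -53541/13183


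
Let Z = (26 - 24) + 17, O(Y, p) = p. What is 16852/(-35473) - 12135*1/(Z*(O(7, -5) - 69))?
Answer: 21408997/2625002 ≈ 8.1558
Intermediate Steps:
Z = 19 (Z = 2 + 17 = 19)
16852/(-35473) - 12135*1/(Z*(O(7, -5) - 69)) = 16852/(-35473) - 12135*1/(19*(-5 - 69)) = 16852*(-1/35473) - 12135/((-74*19)) = -16852/35473 - 12135/(-1406) = -16852/35473 - 12135*(-1/1406) = -16852/35473 + 12135/1406 = 21408997/2625002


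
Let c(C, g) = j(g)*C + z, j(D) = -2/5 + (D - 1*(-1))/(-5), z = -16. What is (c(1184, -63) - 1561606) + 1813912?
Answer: 266498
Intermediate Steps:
j(D) = -⅗ - D/5 (j(D) = -2*⅕ + (D + 1)*(-⅕) = -⅖ + (1 + D)*(-⅕) = -⅖ + (-⅕ - D/5) = -⅗ - D/5)
c(C, g) = -16 + C*(-⅗ - g/5) (c(C, g) = (-⅗ - g/5)*C - 16 = C*(-⅗ - g/5) - 16 = -16 + C*(-⅗ - g/5))
(c(1184, -63) - 1561606) + 1813912 = ((-16 - ⅕*1184*(3 - 63)) - 1561606) + 1813912 = ((-16 - ⅕*1184*(-60)) - 1561606) + 1813912 = ((-16 + 14208) - 1561606) + 1813912 = (14192 - 1561606) + 1813912 = -1547414 + 1813912 = 266498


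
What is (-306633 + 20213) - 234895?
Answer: -521315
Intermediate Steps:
(-306633 + 20213) - 234895 = -286420 - 234895 = -521315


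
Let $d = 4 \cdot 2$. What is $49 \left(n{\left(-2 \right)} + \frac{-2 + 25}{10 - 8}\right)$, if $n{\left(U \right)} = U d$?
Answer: $- \frac{441}{2} \approx -220.5$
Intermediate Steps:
$d = 8$
$n{\left(U \right)} = 8 U$ ($n{\left(U \right)} = U 8 = 8 U$)
$49 \left(n{\left(-2 \right)} + \frac{-2 + 25}{10 - 8}\right) = 49 \left(8 \left(-2\right) + \frac{-2 + 25}{10 - 8}\right) = 49 \left(-16 + \frac{23}{2}\right) = 49 \left(- \frac{9}{2}\right) = - \frac{441}{2}$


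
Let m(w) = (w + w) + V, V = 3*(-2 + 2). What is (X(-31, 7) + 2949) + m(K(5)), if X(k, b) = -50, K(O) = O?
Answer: 2909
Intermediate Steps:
V = 0 (V = 3*0 = 0)
m(w) = 2*w (m(w) = (w + w) + 0 = 2*w + 0 = 2*w)
(X(-31, 7) + 2949) + m(K(5)) = (-50 + 2949) + 2*5 = 2899 + 10 = 2909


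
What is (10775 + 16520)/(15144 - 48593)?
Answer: -27295/33449 ≈ -0.81602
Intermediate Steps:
(10775 + 16520)/(15144 - 48593) = 27295/(-33449) = 27295*(-1/33449) = -27295/33449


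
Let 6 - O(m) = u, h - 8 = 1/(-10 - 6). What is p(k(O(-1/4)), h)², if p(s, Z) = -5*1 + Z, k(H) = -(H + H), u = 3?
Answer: 2209/256 ≈ 8.6289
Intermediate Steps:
h = 127/16 (h = 8 + 1/(-10 - 6) = 8 + 1/(-16) = 8 - 1/16 = 127/16 ≈ 7.9375)
O(m) = 3 (O(m) = 6 - 1*3 = 6 - 3 = 3)
k(H) = -2*H
p(s, Z) = -5 + Z
p(k(O(-1/4)), h)² = (-5 + 127/16)² = (47/16)² = 2209/256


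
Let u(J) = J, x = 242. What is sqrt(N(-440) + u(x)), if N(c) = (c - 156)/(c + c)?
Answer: sqrt(2936395)/110 ≈ 15.578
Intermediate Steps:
N(c) = (-156 + c)/(2*c) (N(c) = (-156 + c)/((2*c)) = (-156 + c)*(1/(2*c)) = (-156 + c)/(2*c))
sqrt(N(-440) + u(x)) = sqrt((1/2)*(-156 - 440)/(-440) + 242) = sqrt((1/2)*(-1/440)*(-596) + 242) = sqrt(149/220 + 242) = sqrt(53389/220) = sqrt(2936395)/110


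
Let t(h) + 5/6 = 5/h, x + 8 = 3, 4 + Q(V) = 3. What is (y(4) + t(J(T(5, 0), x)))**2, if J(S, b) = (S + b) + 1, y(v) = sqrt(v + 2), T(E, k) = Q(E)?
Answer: 337/36 - 11*sqrt(6)/3 ≈ 0.37965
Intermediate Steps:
Q(V) = -1 (Q(V) = -4 + 3 = -1)
T(E, k) = -1
y(v) = sqrt(2 + v)
x = -5 (x = -8 + 3 = -5)
J(S, b) = 1 + S + b
t(h) = -5/6 + 5/h
(y(4) + t(J(T(5, 0), x)))**2 = (sqrt(2 + 4) + (-5/6 + 5/(1 - 1 - 5)))**2 = (sqrt(6) + (-5/6 + 5/(-5)))**2 = (sqrt(6) + (-5/6 + 5*(-1/5)))**2 = (sqrt(6) + (-5/6 - 1))**2 = (sqrt(6) - 11/6)**2 = (-11/6 + sqrt(6))**2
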